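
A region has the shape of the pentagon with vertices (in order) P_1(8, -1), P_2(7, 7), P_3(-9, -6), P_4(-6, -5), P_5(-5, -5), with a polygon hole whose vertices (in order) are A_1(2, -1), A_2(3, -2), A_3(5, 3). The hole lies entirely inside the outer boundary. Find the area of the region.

Outer boundary:
Apply the shoelace (surveyor's) formula: 2A = Σ (x_i·y_{i+1} − x_{i+1}·y_i), indices taken mod 5.
Cross-terms: 63, 21, 9, 5, 45  ⇒  Σ = 143
Area = |Σ|/2 = 71.5.
Hole:
Apply the shoelace formula: 2A = Σ (x_i·y_{i+1} − x_{i+1}·y_i), indices taken mod 3.
A_1→A_2: (2)(-2) − (3)(-1) = -1
A_2→A_3: (3)(3) − (5)(-2) = 19
A_3→A_1: (5)(-1) − (2)(3) = -11
Σ = 7
Area = |Σ|/2 = 3.5.
Net area = 71.5 − 3.5 = 68.

68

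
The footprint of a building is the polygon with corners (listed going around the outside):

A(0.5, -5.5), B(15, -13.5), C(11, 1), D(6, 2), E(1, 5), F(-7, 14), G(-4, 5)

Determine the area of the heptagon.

Apply the surveyor's formula: 2A = Σ (x_i·y_{i+1} − x_{i+1}·y_i), indices taken mod 7.
A→B: (0.5)(-13.5) − (15)(-5.5) = 75.75
B→C: (15)(1) − (11)(-13.5) = 163.5
C→D: (11)(2) − (6)(1) = 16
D→E: (6)(5) − (1)(2) = 28
E→F: (1)(14) − (-7)(5) = 49
F→G: (-7)(5) − (-4)(14) = 21
G→A: (-4)(-5.5) − (0.5)(5) = 19.5
Σ = 372.75
Area = |Σ|/2 = 186.375.

186.375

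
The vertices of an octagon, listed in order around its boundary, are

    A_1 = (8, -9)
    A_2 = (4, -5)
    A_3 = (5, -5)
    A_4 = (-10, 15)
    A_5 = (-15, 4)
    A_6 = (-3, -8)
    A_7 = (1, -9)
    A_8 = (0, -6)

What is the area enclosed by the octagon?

Apply Gauss's area formula: 2A = Σ (x_i·y_{i+1} − x_{i+1}·y_i), indices taken mod 8.
A_1→A_2: (8)(-5) − (4)(-9) = -4
A_2→A_3: (4)(-5) − (5)(-5) = 5
A_3→A_4: (5)(15) − (-10)(-5) = 25
A_4→A_5: (-10)(4) − (-15)(15) = 185
A_5→A_6: (-15)(-8) − (-3)(4) = 132
A_6→A_7: (-3)(-9) − (1)(-8) = 35
A_7→A_8: (1)(-6) − (0)(-9) = -6
A_8→A_1: (0)(-9) − (8)(-6) = 48
Σ = 420
Area = |Σ|/2 = 210.

210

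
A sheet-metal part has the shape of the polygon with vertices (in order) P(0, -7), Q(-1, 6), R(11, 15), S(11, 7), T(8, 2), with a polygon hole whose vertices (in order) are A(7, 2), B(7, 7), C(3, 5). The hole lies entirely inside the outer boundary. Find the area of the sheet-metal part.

123

Outer boundary:
Apply the surveyor's formula: 2A = Σ (x_i·y_{i+1} − x_{i+1}·y_i), indices taken mod 5.
P→Q: (0)(6) − (-1)(-7) = -7
Q→R: (-1)(15) − (11)(6) = -81
R→S: (11)(7) − (11)(15) = -88
S→T: (11)(2) − (8)(7) = -34
T→P: (8)(-7) − (0)(2) = -56
Σ = -266
Area = |Σ|/2 = 133.
Hole:
Apply the shoelace formula: 2A = Σ (x_i·y_{i+1} − x_{i+1}·y_i), indices taken mod 3.
Σ = (35) + (14) + (-29) = 20
Area = |Σ|/2 = 10.
Net area = 133 − 10 = 123.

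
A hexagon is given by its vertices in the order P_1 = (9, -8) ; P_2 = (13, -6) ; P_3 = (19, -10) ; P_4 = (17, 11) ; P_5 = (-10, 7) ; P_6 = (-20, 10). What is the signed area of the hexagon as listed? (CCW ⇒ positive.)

Apply the shoelace formula: 2A = Σ (x_i·y_{i+1} − x_{i+1}·y_i), indices taken mod 6.
Σ = (50) + (-16) + (379) + (229) + (40) + (70) = 752
Signed area = Σ/2 = 376 (positive ⇒ counter-clockwise traversal).

376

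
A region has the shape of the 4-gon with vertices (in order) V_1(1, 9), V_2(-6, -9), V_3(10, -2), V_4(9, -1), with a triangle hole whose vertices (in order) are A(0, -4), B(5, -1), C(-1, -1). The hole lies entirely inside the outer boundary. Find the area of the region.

109.5

Outer boundary:
Apply the surveyor's formula: 2A = Σ (x_i·y_{i+1} − x_{i+1}·y_i), indices taken mod 4.
Σ = (45) + (102) + (8) + (82) = 237
Area = |Σ|/2 = 118.5.
Hole:
Σ = (20) + (-6) + (4) = 18
Area = |Σ|/2 = 9.
Net area = 118.5 − 9 = 109.5.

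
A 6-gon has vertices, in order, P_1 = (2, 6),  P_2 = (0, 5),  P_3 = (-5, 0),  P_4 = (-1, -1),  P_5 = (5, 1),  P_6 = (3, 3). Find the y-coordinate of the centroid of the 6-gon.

Apply the surveyor's formula. First the cross-terms c_i = x_i·y_{i+1} − x_{i+1}·y_i:
  10, 25, 5, 4, 12, 12  ⇒  2A = 68, A = 34.
Then Σ (y_i + y_{i+1})·c_i = 386, so ȳ = 386 / (6·34) = 193/102.

193/102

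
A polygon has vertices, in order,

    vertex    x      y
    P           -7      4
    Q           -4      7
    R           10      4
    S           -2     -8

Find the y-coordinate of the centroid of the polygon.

Apply Gauss's area formula. First the cross-terms c_i = x_i·y_{i+1} − x_{i+1}·y_i:
  -33, -86, -72, -64  ⇒  2A = -255, A = -127.5.
Then Σ (y_i + y_{i+1})·c_i = -765, so ȳ = -765 / (6·(-127.5)) = 1.

1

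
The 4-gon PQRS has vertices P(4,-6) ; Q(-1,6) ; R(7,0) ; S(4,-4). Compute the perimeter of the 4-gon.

30

|PQ| = √((-5)² + (12)²) = √169 = 13
|QR| = √((8)² + (-6)²) = √100 = 10
|RS| = √((-3)² + (-4)²) = √25 = 5
|SP| = √((0)² + (-2)²) = √4 = 2
Perimeter = 13 + 10 + 5 + 2 = 30.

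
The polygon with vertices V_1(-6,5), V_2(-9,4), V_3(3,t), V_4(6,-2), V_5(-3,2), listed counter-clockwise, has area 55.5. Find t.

-7

Write out the shoelace sum; only the two edges meeting at V_3 involve t:
2·Area = [((-9)·t − 3·4) + (3·(-2) − 6·t)] + 24
       = -15·t + 6 = 111
⇒ t = -7.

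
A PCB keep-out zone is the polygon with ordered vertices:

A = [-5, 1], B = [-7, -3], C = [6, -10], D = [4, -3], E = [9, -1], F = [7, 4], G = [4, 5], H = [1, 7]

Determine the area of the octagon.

138

Apply the surveyor's formula: 2A = Σ (x_i·y_{i+1} − x_{i+1}·y_i), indices taken mod 8.
Σ = (22) + (88) + (22) + (23) + (43) + (19) + (23) + (36) = 276
Area = |Σ|/2 = 138.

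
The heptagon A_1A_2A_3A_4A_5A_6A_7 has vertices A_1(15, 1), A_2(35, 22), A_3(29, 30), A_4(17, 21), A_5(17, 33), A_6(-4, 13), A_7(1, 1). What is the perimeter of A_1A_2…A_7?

|A_1A_2| = √((20)² + (21)²) = √841 = 29
|A_2A_3| = √((-6)² + (8)²) = √100 = 10
|A_3A_4| = √((-12)² + (-9)²) = √225 = 15
|A_4A_5| = √((0)² + (12)²) = √144 = 12
|A_5A_6| = √((-21)² + (-20)²) = √841 = 29
|A_6A_7| = √((5)² + (-12)²) = √169 = 13
|A_7A_1| = √((14)² + (0)²) = √196 = 14
Perimeter = 29 + 10 + 15 + 12 + 29 + 13 + 14 = 122.

122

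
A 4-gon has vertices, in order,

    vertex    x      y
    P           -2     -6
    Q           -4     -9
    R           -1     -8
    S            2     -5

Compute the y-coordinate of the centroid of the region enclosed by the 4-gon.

-83/12

Apply the shoelace formula. First the cross-terms c_i = x_i·y_{i+1} − x_{i+1}·y_i:
  -6, 23, 21, -22  ⇒  2A = 16, A = 8.
Then Σ (y_i + y_{i+1})·c_i = -332, so ȳ = -332 / (6·8) = -83/12.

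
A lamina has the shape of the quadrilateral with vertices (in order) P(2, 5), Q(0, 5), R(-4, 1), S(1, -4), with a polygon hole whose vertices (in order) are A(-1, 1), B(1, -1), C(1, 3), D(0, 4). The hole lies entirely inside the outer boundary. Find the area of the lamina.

Outer boundary:
Apply the shoelace (surveyor's) formula: 2A = Σ (x_i·y_{i+1} − x_{i+1}·y_i), indices taken mod 4.
P→Q: (2)(5) − (0)(5) = 10
Q→R: (0)(1) − (-4)(5) = 20
R→S: (-4)(-4) − (1)(1) = 15
S→P: (1)(5) − (2)(-4) = 13
Σ = 58
Area = |Σ|/2 = 29.
Hole:
Apply the surveyor's formula: 2A = Σ (x_i·y_{i+1} − x_{i+1}·y_i), indices taken mod 4.
Σ = (0) + (4) + (4) + (4) = 12
Area = |Σ|/2 = 6.
Net area = 29 − 6 = 23.

23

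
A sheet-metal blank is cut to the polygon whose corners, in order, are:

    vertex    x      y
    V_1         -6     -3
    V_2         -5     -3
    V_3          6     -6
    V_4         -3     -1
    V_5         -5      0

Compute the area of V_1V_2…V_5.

Apply the shoelace formula: 2A = Σ (x_i·y_{i+1} − x_{i+1}·y_i), indices taken mod 5.
Σ = (3) + (48) + (-24) + (-5) + (15) = 37
Area = |Σ|/2 = 18.5.

18.5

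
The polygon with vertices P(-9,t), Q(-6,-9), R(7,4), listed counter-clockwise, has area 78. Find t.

Write out the shoelace sum; only the two edges meeting at P involve t:
2·Area = [(7·t − (-9)·4) + ((-9)·(-9) − (-6)·t)] + 39
       = 13·t + 156 = 156
⇒ t = 0.

0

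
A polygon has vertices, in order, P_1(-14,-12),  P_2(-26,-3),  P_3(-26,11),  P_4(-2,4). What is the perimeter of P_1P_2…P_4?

|P_1P_2| = √((-12)² + (9)²) = √225 = 15
|P_2P_3| = √((0)² + (14)²) = √196 = 14
|P_3P_4| = √((24)² + (-7)²) = √625 = 25
|P_4P_1| = √((-12)² + (-16)²) = √400 = 20
Perimeter = 15 + 14 + 25 + 20 = 74.

74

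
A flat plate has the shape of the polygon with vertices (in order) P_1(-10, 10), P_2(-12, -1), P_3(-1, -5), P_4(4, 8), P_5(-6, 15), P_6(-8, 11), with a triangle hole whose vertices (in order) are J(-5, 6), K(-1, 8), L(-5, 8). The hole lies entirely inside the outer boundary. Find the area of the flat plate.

Outer boundary:
P_1→P_2: (-10)(-1) − (-12)(10) = 130
P_2→P_3: (-12)(-5) − (-1)(-1) = 59
P_3→P_4: (-1)(8) − (4)(-5) = 12
P_4→P_5: (4)(15) − (-6)(8) = 108
P_5→P_6: (-6)(11) − (-8)(15) = 54
P_6→P_1: (-8)(10) − (-10)(11) = 30
Σ = 393
Area = |Σ|/2 = 196.5.
Hole:
Apply Gauss's area formula: 2A = Σ (x_i·y_{i+1} − x_{i+1}·y_i), indices taken mod 3.
Σ = (-34) + (32) + (10) = 8
Area = |Σ|/2 = 4.
Net area = 196.5 − 4 = 192.5.

192.5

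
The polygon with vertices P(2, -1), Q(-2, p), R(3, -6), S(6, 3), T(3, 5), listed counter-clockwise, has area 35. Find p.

-7

Write out the shoelace sum; only the two edges meeting at Q involve p:
2·Area = [(2·p − (-2)·(-1)) + ((-2)·(-6) − 3·p)] + 53
       = -1·p + 63 = 70
⇒ p = -7.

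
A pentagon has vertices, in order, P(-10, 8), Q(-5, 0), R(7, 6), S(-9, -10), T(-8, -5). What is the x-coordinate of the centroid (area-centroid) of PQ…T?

-673/155

Apply the shoelace formula. First the cross-terms c_i = x_i·y_{i+1} − x_{i+1}·y_i:
  40, -30, -16, -35, -114  ⇒  2A = -155, A = -77.5.
Then Σ (x_i + x_{i+1})·c_i = 2019, so x̄ = 2019 / (6·(-77.5)) = -673/155.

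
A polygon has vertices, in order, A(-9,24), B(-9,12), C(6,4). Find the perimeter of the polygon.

|AB| = √((0)² + (-12)²) = √144 = 12
|BC| = √((15)² + (-8)²) = √289 = 17
|CA| = √((-15)² + (20)²) = √625 = 25
Perimeter = 12 + 17 + 25 = 54.

54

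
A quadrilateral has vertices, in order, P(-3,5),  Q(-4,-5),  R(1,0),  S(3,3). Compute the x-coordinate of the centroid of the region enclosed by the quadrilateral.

Apply the surveyor's formula. First the cross-terms c_i = x_i·y_{i+1} − x_{i+1}·y_i:
  35, 5, 3, 24  ⇒  2A = 67, A = 33.5.
Then Σ (x_i + x_{i+1})·c_i = -248, so x̄ = -248 / (6·33.5) = -248/201.

-248/201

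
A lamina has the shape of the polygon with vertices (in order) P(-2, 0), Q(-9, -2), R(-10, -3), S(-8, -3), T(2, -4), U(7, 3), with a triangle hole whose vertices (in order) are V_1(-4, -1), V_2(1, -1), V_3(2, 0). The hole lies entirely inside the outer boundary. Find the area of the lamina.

45

Outer boundary:
Apply Gauss's area formula: 2A = Σ (x_i·y_{i+1} − x_{i+1}·y_i), indices taken mod 6.
Cross-terms: 4, 7, 6, 38, 34, 6  ⇒  Σ = 95
Area = |Σ|/2 = 47.5.
Hole:
Apply the shoelace formula: 2A = Σ (x_i·y_{i+1} − x_{i+1}·y_i), indices taken mod 3.
Cross-terms: 5, 2, -2  ⇒  Σ = 5
Area = |Σ|/2 = 2.5.
Net area = 47.5 − 2.5 = 45.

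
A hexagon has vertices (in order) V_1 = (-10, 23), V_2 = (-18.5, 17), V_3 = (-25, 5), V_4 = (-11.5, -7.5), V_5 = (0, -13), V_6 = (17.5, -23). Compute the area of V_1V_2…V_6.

691.25

Apply Gauss's area formula: 2A = Σ (x_i·y_{i+1} − x_{i+1}·y_i), indices taken mod 6.
Σ = (255.5) + (332.5) + (245) + (149.5) + (227.5) + (172.5) = 1382.5
Area = |Σ|/2 = 691.25.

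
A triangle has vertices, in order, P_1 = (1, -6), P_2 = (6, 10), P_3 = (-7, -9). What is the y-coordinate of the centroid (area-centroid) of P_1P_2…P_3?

Apply Gauss's area formula. First the cross-terms c_i = x_i·y_{i+1} − x_{i+1}·y_i:
  46, 16, 51  ⇒  2A = 113, A = 56.5.
Then Σ (y_i + y_{i+1})·c_i = -565, so ȳ = -565 / (6·56.5) = -5/3.

-5/3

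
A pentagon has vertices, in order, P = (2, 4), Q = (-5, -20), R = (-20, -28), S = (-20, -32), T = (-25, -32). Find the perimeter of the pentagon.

96

|PQ| = √((-7)² + (-24)²) = √625 = 25
|QR| = √((-15)² + (-8)²) = √289 = 17
|RS| = √((0)² + (-4)²) = √16 = 4
|ST| = √((-5)² + (0)²) = √25 = 5
|TP| = √((27)² + (36)²) = √2025 = 45
Perimeter = 25 + 17 + 4 + 5 + 45 = 96.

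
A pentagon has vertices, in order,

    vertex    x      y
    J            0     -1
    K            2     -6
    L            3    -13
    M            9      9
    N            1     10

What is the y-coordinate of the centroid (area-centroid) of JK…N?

Apply Gauss's area formula. First the cross-terms c_i = x_i·y_{i+1} − x_{i+1}·y_i:
  2, -8, 144, 81, -1  ⇒  2A = 218, A = 109.
Then Σ (y_i + y_{i+1})·c_i = 1092, so ȳ = 1092 / (6·109) = 182/109.

182/109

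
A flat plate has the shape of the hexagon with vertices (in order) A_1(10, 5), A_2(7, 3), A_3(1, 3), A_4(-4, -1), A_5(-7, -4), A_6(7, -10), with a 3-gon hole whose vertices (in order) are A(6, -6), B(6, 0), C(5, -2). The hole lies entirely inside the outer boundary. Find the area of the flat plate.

Outer boundary:
Σ = (-5) + (18) + (11) + (9) + (98) + (135) = 266
Area = |Σ|/2 = 133.
Hole:
Apply the surveyor's formula: 2A = Σ (x_i·y_{i+1} − x_{i+1}·y_i), indices taken mod 3.
Cross-terms: 36, -12, -18  ⇒  Σ = 6
Area = |Σ|/2 = 3.
Net area = 133 − 3 = 130.

130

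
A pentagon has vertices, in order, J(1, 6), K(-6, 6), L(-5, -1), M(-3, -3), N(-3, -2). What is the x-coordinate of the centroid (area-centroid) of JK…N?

Apply the shoelace formula. First the cross-terms c_i = x_i·y_{i+1} − x_{i+1}·y_i:
  42, 36, 12, -3, -16  ⇒  2A = 71, A = 35.5.
Then Σ (x_i + x_{i+1})·c_i = -652, so x̄ = -652 / (6·35.5) = -652/213.

-652/213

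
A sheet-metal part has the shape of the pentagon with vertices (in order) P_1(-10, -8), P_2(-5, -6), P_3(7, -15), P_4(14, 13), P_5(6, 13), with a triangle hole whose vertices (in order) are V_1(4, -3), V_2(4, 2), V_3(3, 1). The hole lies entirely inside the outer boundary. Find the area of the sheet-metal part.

309.5

Outer boundary:
Apply the shoelace (surveyor's) formula: 2A = Σ (x_i·y_{i+1} − x_{i+1}·y_i), indices taken mod 5.
P_1→P_2: (-10)(-6) − (-5)(-8) = 20
P_2→P_3: (-5)(-15) − (7)(-6) = 117
P_3→P_4: (7)(13) − (14)(-15) = 301
P_4→P_5: (14)(13) − (6)(13) = 104
P_5→P_1: (6)(-8) − (-10)(13) = 82
Σ = 624
Area = |Σ|/2 = 312.
Hole:
Σ = (20) + (-2) + (-13) = 5
Area = |Σ|/2 = 2.5.
Net area = 312 − 2.5 = 309.5.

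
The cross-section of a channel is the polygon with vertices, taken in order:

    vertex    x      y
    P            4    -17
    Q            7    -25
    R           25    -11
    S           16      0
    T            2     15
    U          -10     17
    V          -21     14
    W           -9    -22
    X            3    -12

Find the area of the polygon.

Cross-terms: 19, 548, 176, 240, 184, 217, 588, 174, -3  ⇒  Σ = 2143
Area = |Σ|/2 = 1071.5.

1071.5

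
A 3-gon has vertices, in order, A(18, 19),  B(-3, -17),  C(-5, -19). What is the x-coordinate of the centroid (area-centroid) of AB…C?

10/3

Apply the surveyor's formula. First the cross-terms c_i = x_i·y_{i+1} − x_{i+1}·y_i:
  -249, -28, 247  ⇒  2A = -30, A = -15.
Then Σ (x_i + x_{i+1})·c_i = -300, so x̄ = -300 / (6·(-15)) = 10/3.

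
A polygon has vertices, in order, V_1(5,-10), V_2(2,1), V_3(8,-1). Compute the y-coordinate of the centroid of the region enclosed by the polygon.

-10/3

Apply the shoelace formula. First the cross-terms c_i = x_i·y_{i+1} − x_{i+1}·y_i:
  25, -10, -75  ⇒  2A = -60, A = -30.
Then Σ (y_i + y_{i+1})·c_i = 600, so ȳ = 600 / (6·(-30)) = -10/3.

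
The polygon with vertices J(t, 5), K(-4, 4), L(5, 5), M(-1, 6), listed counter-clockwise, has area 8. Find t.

-3

Write out the shoelace sum; only the two edges meeting at J involve t:
2·Area = [((-1)·5 − t·6) + (t·4 − (-4)·5)] + -5
       = -2·t + 10 = 16
⇒ t = -3.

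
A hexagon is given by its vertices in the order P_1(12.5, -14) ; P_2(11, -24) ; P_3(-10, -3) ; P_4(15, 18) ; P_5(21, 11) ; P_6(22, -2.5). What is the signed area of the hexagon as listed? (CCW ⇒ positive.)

-669.125

Apply Gauss's area formula: 2A = Σ (x_i·y_{i+1} − x_{i+1}·y_i), indices taken mod 6.
Cross-terms: -146, -273, -135, -213, -294.5, -276.75  ⇒  Σ = -1338.25
Signed area = Σ/2 = -669.125 (negative ⇒ clockwise traversal).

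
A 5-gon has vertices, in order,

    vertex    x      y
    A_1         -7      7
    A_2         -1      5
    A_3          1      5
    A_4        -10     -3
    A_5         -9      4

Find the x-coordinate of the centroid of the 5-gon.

Apply the shoelace formula. First the cross-terms c_i = x_i·y_{i+1} − x_{i+1}·y_i:
  -28, -10, 47, -67, -35  ⇒  2A = -93, A = -46.5.
Then Σ (x_i + x_{i+1})·c_i = 1634, so x̄ = 1634 / (6·(-46.5)) = -1634/279.

-1634/279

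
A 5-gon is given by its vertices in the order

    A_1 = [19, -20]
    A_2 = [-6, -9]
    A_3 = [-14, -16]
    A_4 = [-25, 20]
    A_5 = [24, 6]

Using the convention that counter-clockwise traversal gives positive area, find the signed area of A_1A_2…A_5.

-1112.5

Apply Gauss's area formula: 2A = Σ (x_i·y_{i+1} − x_{i+1}·y_i), indices taken mod 5.
Σ = (-291) + (-30) + (-680) + (-630) + (-594) = -2225
Signed area = Σ/2 = -1112.5 (negative ⇒ clockwise traversal).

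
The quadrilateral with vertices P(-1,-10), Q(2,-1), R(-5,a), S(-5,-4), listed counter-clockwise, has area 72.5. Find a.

The doubled signed area Σ (x_i y_{i+1} − x_{i+1} y_i) is linear in a.
With a=0 it equals 82; the coefficient of a is 7 (from the two edges through R).
So 7·a + 82 = 2·72.5 = 145 ⇒ a = 9.

9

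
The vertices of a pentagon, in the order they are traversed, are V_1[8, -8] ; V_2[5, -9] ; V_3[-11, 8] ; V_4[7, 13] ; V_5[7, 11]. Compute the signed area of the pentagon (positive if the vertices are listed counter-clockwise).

Cross-terms: -32, -59, -199, -14, -144  ⇒  Σ = -448
Signed area = Σ/2 = -224 (negative ⇒ clockwise traversal).

-224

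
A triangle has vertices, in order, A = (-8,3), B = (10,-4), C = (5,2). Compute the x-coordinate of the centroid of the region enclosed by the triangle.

Apply the shoelace formula. First the cross-terms c_i = x_i·y_{i+1} − x_{i+1}·y_i:
  2, 40, 31  ⇒  2A = 73, A = 36.5.
Then Σ (x_i + x_{i+1})·c_i = 511, so x̄ = 511 / (6·36.5) = 7/3.

7/3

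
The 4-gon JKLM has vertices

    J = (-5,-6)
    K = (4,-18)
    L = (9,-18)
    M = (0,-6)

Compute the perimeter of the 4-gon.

|JK| = √((9)² + (-12)²) = √225 = 15
|KL| = √((5)² + (0)²) = √25 = 5
|LM| = √((-9)² + (12)²) = √225 = 15
|MJ| = √((-5)² + (0)²) = √25 = 5
Perimeter = 15 + 5 + 15 + 5 = 40.

40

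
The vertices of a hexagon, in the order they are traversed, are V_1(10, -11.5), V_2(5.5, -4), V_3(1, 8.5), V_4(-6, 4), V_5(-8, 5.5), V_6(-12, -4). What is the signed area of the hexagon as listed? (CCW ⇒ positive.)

Apply the shoelace (surveyor's) formula: 2A = Σ (x_i·y_{i+1} − x_{i+1}·y_i), indices taken mod 6.
Cross-terms: 23.25, 50.75, 55, -1, 98, 178  ⇒  Σ = 404
Signed area = Σ/2 = 202 (positive ⇒ counter-clockwise traversal).

202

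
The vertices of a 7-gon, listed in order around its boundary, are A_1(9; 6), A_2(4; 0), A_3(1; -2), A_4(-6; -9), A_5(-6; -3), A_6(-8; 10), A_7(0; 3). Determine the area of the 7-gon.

Apply the shoelace (surveyor's) formula: 2A = Σ (x_i·y_{i+1} − x_{i+1}·y_i), indices taken mod 7.
Cross-terms: -24, -8, -21, -36, -84, -24, -27  ⇒  Σ = -224
Area = |Σ|/2 = 112.

112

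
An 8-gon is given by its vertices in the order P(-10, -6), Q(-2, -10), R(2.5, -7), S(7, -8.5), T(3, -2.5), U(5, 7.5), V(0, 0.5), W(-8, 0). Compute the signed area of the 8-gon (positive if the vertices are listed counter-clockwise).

Apply Gauss's area formula: 2A = Σ (x_i·y_{i+1} − x_{i+1}·y_i), indices taken mod 8.
P→Q: (-10)(-10) − (-2)(-6) = 88
Q→R: (-2)(-7) − (2.5)(-10) = 39
R→S: (2.5)(-8.5) − (7)(-7) = 27.75
S→T: (7)(-2.5) − (3)(-8.5) = 8
T→U: (3)(7.5) − (5)(-2.5) = 35
U→V: (5)(0.5) − (0)(7.5) = 2.5
V→W: (0)(0) − (-8)(0.5) = 4
W→P: (-8)(-6) − (-10)(0) = 48
Σ = 252.25
Signed area = Σ/2 = 126.125 (positive ⇒ counter-clockwise traversal).

126.125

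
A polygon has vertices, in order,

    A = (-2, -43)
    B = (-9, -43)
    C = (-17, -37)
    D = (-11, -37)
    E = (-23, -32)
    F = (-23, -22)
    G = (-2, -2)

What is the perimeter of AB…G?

|AB| = √((-7)² + (0)²) = √49 = 7
|BC| = √((-8)² + (6)²) = √100 = 10
|CD| = √((6)² + (0)²) = √36 = 6
|DE| = √((-12)² + (5)²) = √169 = 13
|EF| = √((0)² + (10)²) = √100 = 10
|FG| = √((21)² + (20)²) = √841 = 29
|GA| = √((0)² + (-41)²) = √1681 = 41
Perimeter = 7 + 10 + 6 + 13 + 10 + 29 + 41 = 116.

116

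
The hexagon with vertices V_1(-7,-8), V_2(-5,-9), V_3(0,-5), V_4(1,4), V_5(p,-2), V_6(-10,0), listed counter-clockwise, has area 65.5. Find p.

The doubled signed area Σ (x_i y_{i+1} − x_{i+1} y_i) is linear in p.
With p=0 it equals 111; the coefficient of p is -4 (from the two edges through V_5).
So -4·p + 111 = 2·65.5 = 131 ⇒ p = -5.

-5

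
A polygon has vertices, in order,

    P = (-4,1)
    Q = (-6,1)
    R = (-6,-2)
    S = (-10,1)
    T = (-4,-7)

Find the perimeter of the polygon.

|PQ| = √((-2)² + (0)²) = √4 = 2
|QR| = √((0)² + (-3)²) = √9 = 3
|RS| = √((-4)² + (3)²) = √25 = 5
|ST| = √((6)² + (-8)²) = √100 = 10
|TP| = √((0)² + (8)²) = √64 = 8
Perimeter = 2 + 3 + 5 + 10 + 8 = 28.

28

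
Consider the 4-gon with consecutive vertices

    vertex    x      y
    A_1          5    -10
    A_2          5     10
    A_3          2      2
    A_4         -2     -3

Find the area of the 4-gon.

61.5

Apply the shoelace (surveyor's) formula: 2A = Σ (x_i·y_{i+1} − x_{i+1}·y_i), indices taken mod 4.
Cross-terms: 100, -10, -2, 35  ⇒  Σ = 123
Area = |Σ|/2 = 61.5.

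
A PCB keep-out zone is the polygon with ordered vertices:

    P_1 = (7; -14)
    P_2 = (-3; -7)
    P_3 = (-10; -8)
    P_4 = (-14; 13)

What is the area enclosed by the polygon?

137

Σ = (-91) + (-46) + (-242) + (105) = -274
Area = |Σ|/2 = 137.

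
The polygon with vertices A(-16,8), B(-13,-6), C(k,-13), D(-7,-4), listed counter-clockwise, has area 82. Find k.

3

The doubled signed area Σ (x_i y_{i+1} − x_{i+1} y_i) is linear in k.
With k=0 it equals 158; the coefficient of k is 2 (from the two edges through C).
So 2·k + 158 = 2·82 = 164 ⇒ k = 3.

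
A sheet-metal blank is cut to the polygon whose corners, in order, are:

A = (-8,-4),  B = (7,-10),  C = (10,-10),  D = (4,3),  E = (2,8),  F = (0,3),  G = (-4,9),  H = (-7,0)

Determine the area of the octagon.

Cross-terms: 108, 30, 70, 26, 6, 12, 63, 28  ⇒  Σ = 343
Area = |Σ|/2 = 171.5.

171.5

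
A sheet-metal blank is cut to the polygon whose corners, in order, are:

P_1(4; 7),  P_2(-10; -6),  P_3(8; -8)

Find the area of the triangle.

Apply the shoelace (surveyor's) formula: 2A = Σ (x_i·y_{i+1} − x_{i+1}·y_i), indices taken mod 3.
Cross-terms: 46, 128, 88  ⇒  Σ = 262
Area = |Σ|/2 = 131.

131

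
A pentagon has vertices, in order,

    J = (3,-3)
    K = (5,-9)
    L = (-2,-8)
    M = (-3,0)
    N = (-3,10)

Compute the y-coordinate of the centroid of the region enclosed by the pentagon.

-175/87

Apply the shoelace (surveyor's) formula. First the cross-terms c_i = x_i·y_{i+1} − x_{i+1}·y_i:
  -12, -58, -24, -30, -21  ⇒  2A = -145, A = -72.5.
Then Σ (y_i + y_{i+1})·c_i = 875, so ȳ = 875 / (6·(-72.5)) = -175/87.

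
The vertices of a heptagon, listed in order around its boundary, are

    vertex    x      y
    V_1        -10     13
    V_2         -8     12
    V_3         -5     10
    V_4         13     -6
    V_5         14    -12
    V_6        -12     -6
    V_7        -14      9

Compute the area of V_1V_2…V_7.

Σ = (-16) + (-20) + (-100) + (-72) + (-228) + (-192) + (-92) = -720
Area = |Σ|/2 = 360.

360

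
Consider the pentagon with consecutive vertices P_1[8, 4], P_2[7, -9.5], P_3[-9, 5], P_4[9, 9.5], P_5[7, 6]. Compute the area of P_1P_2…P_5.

158.75

Apply the surveyor's formula: 2A = Σ (x_i·y_{i+1} − x_{i+1}·y_i), indices taken mod 5.
P_1→P_2: (8)(-9.5) − (7)(4) = -104
P_2→P_3: (7)(5) − (-9)(-9.5) = -50.5
P_3→P_4: (-9)(9.5) − (9)(5) = -130.5
P_4→P_5: (9)(6) − (7)(9.5) = -12.5
P_5→P_1: (7)(4) − (8)(6) = -20
Σ = -317.5
Area = |Σ|/2 = 158.75.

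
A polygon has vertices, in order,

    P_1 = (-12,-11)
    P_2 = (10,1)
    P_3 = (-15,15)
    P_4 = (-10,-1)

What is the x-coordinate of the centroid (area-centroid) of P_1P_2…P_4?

-1217/263

Apply Gauss's area formula. First the cross-terms c_i = x_i·y_{i+1} − x_{i+1}·y_i:
  98, 165, 165, 98  ⇒  2A = 526, A = 263.
Then Σ (x_i + x_{i+1})·c_i = -7302, so x̄ = -7302 / (6·263) = -1217/263.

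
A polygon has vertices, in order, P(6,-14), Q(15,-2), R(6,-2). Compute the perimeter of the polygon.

|PQ| = √((9)² + (12)²) = √225 = 15
|QR| = √((-9)² + (0)²) = √81 = 9
|RP| = √((0)² + (-12)²) = √144 = 12
Perimeter = 15 + 9 + 12 = 36.

36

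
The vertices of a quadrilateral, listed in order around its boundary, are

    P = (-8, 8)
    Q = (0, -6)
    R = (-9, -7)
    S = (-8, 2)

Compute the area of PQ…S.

Apply Gauss's area formula: 2A = Σ (x_i·y_{i+1} − x_{i+1}·y_i), indices taken mod 4.
P→Q: (-8)(-6) − (0)(8) = 48
Q→R: (0)(-7) − (-9)(-6) = -54
R→S: (-9)(2) − (-8)(-7) = -74
S→P: (-8)(8) − (-8)(2) = -48
Σ = -128
Area = |Σ|/2 = 64.

64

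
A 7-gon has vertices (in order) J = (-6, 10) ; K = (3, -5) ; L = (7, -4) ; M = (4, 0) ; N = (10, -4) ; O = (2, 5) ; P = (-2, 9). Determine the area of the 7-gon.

Apply the surveyor's formula: 2A = Σ (x_i·y_{i+1} − x_{i+1}·y_i), indices taken mod 7.
J→K: (-6)(-5) − (3)(10) = 0
K→L: (3)(-4) − (7)(-5) = 23
L→M: (7)(0) − (4)(-4) = 16
M→N: (4)(-4) − (10)(0) = -16
N→O: (10)(5) − (2)(-4) = 58
O→P: (2)(9) − (-2)(5) = 28
P→J: (-2)(10) − (-6)(9) = 34
Σ = 143
Area = |Σ|/2 = 71.5.

71.5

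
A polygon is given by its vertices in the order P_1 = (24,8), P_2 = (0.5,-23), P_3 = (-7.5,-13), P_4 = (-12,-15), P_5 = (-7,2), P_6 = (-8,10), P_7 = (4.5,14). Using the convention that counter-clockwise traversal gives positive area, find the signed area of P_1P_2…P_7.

Σ = (-556) + (-179) + (-43.5) + (-129) + (-54) + (-157) + (-300) = -1418.5
Signed area = Σ/2 = -709.25 (negative ⇒ clockwise traversal).

-709.25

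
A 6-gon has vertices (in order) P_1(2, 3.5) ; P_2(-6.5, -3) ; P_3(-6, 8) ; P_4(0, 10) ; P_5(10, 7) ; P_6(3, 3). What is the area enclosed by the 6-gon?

Apply the shoelace formula: 2A = Σ (x_i·y_{i+1} − x_{i+1}·y_i), indices taken mod 6.
Σ = (16.75) + (-70) + (-60) + (-100) + (9) + (4.5) = -199.75
Area = |Σ|/2 = 99.875.

99.875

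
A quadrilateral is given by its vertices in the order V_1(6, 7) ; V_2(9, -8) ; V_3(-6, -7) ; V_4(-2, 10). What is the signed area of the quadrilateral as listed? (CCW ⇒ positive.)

Apply the surveyor's formula: 2A = Σ (x_i·y_{i+1} − x_{i+1}·y_i), indices taken mod 4.
Σ = (-111) + (-111) + (-74) + (-74) = -370
Signed area = Σ/2 = -185 (negative ⇒ clockwise traversal).

-185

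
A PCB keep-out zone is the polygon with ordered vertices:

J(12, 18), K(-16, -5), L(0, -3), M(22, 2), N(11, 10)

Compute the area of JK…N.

Apply the surveyor's formula: 2A = Σ (x_i·y_{i+1} − x_{i+1}·y_i), indices taken mod 5.
J→K: (12)(-5) − (-16)(18) = 228
K→L: (-16)(-3) − (0)(-5) = 48
L→M: (0)(2) − (22)(-3) = 66
M→N: (22)(10) − (11)(2) = 198
N→J: (11)(18) − (12)(10) = 78
Σ = 618
Area = |Σ|/2 = 309.

309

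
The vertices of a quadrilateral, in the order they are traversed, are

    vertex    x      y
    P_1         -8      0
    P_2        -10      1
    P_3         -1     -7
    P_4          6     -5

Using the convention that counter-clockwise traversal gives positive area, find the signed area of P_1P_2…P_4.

35

Σ = (-8) + (71) + (47) + (-40) = 70
Signed area = Σ/2 = 35 (positive ⇒ counter-clockwise traversal).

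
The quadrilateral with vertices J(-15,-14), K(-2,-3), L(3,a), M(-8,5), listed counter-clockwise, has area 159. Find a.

The doubled signed area Σ (x_i y_{i+1} − x_{i+1} y_i) is linear in a.
With a=0 it equals 228; the coefficient of a is 6 (from the two edges through L).
So 6·a + 228 = 2·159 = 318 ⇒ a = 15.

15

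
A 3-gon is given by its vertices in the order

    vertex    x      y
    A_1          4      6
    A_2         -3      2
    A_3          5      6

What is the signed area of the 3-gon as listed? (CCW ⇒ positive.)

A_1→A_2: (4)(2) − (-3)(6) = 26
A_2→A_3: (-3)(6) − (5)(2) = -28
A_3→A_1: (5)(6) − (4)(6) = 6
Σ = 4
Signed area = Σ/2 = 2 (positive ⇒ counter-clockwise traversal).

2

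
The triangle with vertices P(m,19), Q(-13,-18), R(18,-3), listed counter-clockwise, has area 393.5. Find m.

Write out the shoelace sum; only the two edges meeting at P involve m:
2·Area = [(18·19 − m·(-3)) + (m·(-18) − (-13)·19)] + 363
       = -15·m + 952 = 787
⇒ m = 11.

11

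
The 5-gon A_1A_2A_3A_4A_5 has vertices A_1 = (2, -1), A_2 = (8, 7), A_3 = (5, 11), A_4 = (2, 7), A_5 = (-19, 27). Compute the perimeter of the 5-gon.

84

|A_1A_2| = √((6)² + (8)²) = √100 = 10
|A_2A_3| = √((-3)² + (4)²) = √25 = 5
|A_3A_4| = √((-3)² + (-4)²) = √25 = 5
|A_4A_5| = √((-21)² + (20)²) = √841 = 29
|A_5A_1| = √((21)² + (-28)²) = √1225 = 35
Perimeter = 10 + 5 + 5 + 29 + 35 = 84.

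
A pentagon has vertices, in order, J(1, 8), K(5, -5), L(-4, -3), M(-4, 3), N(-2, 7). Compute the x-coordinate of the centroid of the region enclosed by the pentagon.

-14/149

Apply the surveyor's formula. First the cross-terms c_i = x_i·y_{i+1} − x_{i+1}·y_i:
  -45, -35, -24, -22, -23  ⇒  2A = -149, A = -74.5.
Then Σ (x_i + x_{i+1})·c_i = 42, so x̄ = 42 / (6·(-74.5)) = -14/149.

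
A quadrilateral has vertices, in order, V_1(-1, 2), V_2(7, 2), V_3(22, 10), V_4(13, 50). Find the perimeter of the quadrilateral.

|V_1V_2| = √((8)² + (0)²) = √64 = 8
|V_2V_3| = √((15)² + (8)²) = √289 = 17
|V_3V_4| = √((-9)² + (40)²) = √1681 = 41
|V_4V_1| = √((-14)² + (-48)²) = √2500 = 50
Perimeter = 8 + 17 + 41 + 50 = 116.

116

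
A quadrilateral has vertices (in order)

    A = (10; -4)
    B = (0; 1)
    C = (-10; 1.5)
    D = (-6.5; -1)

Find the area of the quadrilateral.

Apply the surveyor's formula: 2A = Σ (x_i·y_{i+1} − x_{i+1}·y_i), indices taken mod 4.
Cross-terms: 10, 10, 19.75, 36  ⇒  Σ = 75.75
Area = |Σ|/2 = 37.875.

37.875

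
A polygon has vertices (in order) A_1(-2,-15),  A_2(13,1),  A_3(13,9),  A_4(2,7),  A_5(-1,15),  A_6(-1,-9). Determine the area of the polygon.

A_1→A_2: (-2)(1) − (13)(-15) = 193
A_2→A_3: (13)(9) − (13)(1) = 104
A_3→A_4: (13)(7) − (2)(9) = 73
A_4→A_5: (2)(15) − (-1)(7) = 37
A_5→A_6: (-1)(-9) − (-1)(15) = 24
A_6→A_1: (-1)(-15) − (-2)(-9) = -3
Σ = 428
Area = |Σ|/2 = 214.

214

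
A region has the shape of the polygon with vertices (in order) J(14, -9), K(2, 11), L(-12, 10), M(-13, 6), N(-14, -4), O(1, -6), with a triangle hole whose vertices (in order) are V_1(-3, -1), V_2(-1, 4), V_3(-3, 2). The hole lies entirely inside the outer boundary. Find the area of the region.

Outer boundary:
Apply the shoelace (surveyor's) formula: 2A = Σ (x_i·y_{i+1} − x_{i+1}·y_i), indices taken mod 6.
Cross-terms: 172, 152, 58, 136, 88, 75  ⇒  Σ = 681
Area = |Σ|/2 = 340.5.
Hole:
Σ = (-13) + (10) + (9) = 6
Area = |Σ|/2 = 3.
Net area = 340.5 − 3 = 337.5.

337.5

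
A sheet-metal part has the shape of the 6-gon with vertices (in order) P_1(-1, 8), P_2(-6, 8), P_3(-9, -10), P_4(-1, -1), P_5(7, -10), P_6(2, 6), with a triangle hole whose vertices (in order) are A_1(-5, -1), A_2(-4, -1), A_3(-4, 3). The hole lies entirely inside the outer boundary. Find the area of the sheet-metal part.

Outer boundary:
Σ = (40) + (132) + (-1) + (17) + (62) + (22) = 272
Area = |Σ|/2 = 136.
Hole:
Σ = (1) + (-16) + (19) = 4
Area = |Σ|/2 = 2.
Net area = 136 − 2 = 134.

134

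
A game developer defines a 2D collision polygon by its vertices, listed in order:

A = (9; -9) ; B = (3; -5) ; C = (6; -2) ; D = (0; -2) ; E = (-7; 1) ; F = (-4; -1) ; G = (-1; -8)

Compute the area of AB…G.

Apply the shoelace (surveyor's) formula: 2A = Σ (x_i·y_{i+1} − x_{i+1}·y_i), indices taken mod 7.
A→B: (9)(-5) − (3)(-9) = -18
B→C: (3)(-2) − (6)(-5) = 24
C→D: (6)(-2) − (0)(-2) = -12
D→E: (0)(1) − (-7)(-2) = -14
E→F: (-7)(-1) − (-4)(1) = 11
F→G: (-4)(-8) − (-1)(-1) = 31
G→A: (-1)(-9) − (9)(-8) = 81
Σ = 103
Area = |Σ|/2 = 51.5.

51.5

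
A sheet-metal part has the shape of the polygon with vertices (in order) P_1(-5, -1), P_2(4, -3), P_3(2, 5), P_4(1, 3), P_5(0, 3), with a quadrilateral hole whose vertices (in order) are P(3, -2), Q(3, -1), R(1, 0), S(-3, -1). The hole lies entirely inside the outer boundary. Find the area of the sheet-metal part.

26

Outer boundary:
Apply the shoelace formula: 2A = Σ (x_i·y_{i+1} − x_{i+1}·y_i), indices taken mod 5.
Σ = (19) + (26) + (1) + (3) + (15) = 64
Area = |Σ|/2 = 32.
Hole:
Apply the shoelace (surveyor's) formula: 2A = Σ (x_i·y_{i+1} − x_{i+1}·y_i), indices taken mod 4.
Σ = (3) + (1) + (-1) + (9) = 12
Area = |Σ|/2 = 6.
Net area = 32 − 6 = 26.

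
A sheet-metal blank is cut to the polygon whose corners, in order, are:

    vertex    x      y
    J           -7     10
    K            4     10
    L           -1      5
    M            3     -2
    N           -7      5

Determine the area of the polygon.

63.5

Σ = (-110) + (30) + (-13) + (1) + (-35) = -127
Area = |Σ|/2 = 63.5.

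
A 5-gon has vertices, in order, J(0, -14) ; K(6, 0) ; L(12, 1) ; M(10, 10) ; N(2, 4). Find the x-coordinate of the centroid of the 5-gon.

67/12

Apply Gauss's area formula. First the cross-terms c_i = x_i·y_{i+1} − x_{i+1}·y_i:
  84, 6, 110, 20, -28  ⇒  2A = 192, A = 96.
Then Σ (x_i + x_{i+1})·c_i = 3216, so x̄ = 3216 / (6·96) = 67/12.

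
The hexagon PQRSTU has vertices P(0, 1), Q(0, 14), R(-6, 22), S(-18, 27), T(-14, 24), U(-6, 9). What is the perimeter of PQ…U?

68

|PQ| = √((0)² + (13)²) = √169 = 13
|QR| = √((-6)² + (8)²) = √100 = 10
|RS| = √((-12)² + (5)²) = √169 = 13
|ST| = √((4)² + (-3)²) = √25 = 5
|TU| = √((8)² + (-15)²) = √289 = 17
|UP| = √((6)² + (-8)²) = √100 = 10
Perimeter = 13 + 10 + 13 + 5 + 17 + 10 = 68.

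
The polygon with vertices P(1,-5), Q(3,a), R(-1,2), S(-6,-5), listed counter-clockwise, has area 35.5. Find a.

-1

Write out the shoelace sum; only the two edges meeting at Q involve a:
2·Area = [(1·a − 3·(-5)) + (3·2 − (-1)·a)] + 52
       = 2·a + 73 = 71
⇒ a = -1.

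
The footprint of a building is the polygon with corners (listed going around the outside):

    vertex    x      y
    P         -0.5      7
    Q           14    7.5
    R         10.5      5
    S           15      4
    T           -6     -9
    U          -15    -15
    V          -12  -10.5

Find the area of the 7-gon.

205.625

P→Q: (-0.5)(7.5) − (14)(7) = -101.75
Q→R: (14)(5) − (10.5)(7.5) = -8.75
R→S: (10.5)(4) − (15)(5) = -33
S→T: (15)(-9) − (-6)(4) = -111
T→U: (-6)(-15) − (-15)(-9) = -45
U→V: (-15)(-10.5) − (-12)(-15) = -22.5
V→P: (-12)(7) − (-0.5)(-10.5) = -89.25
Σ = -411.25
Area = |Σ|/2 = 205.625.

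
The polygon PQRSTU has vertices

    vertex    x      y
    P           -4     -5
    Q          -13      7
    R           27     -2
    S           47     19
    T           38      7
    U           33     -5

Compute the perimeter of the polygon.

|PQ| = √((-9)² + (12)²) = √225 = 15
|QR| = √((40)² + (-9)²) = √1681 = 41
|RS| = √((20)² + (21)²) = √841 = 29
|ST| = √((-9)² + (-12)²) = √225 = 15
|TU| = √((-5)² + (-12)²) = √169 = 13
|UP| = √((-37)² + (0)²) = √1369 = 37
Perimeter = 15 + 41 + 29 + 15 + 13 + 37 = 150.

150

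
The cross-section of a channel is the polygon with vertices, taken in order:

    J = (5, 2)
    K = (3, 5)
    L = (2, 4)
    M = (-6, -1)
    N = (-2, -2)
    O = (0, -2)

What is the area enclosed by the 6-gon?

33.5

Apply the surveyor's formula: 2A = Σ (x_i·y_{i+1} − x_{i+1}·y_i), indices taken mod 6.
Cross-terms: 19, 2, 22, 10, 4, 10  ⇒  Σ = 67
Area = |Σ|/2 = 33.5.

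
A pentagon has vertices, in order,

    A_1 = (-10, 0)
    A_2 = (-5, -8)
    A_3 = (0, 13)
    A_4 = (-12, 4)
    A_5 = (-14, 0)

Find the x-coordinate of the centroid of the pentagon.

Apply Gauss's area formula. First the cross-terms c_i = x_i·y_{i+1} − x_{i+1}·y_i:
  80, -65, 156, 56, 0  ⇒  2A = 227, A = 113.5.
Then Σ (x_i + x_{i+1})·c_i = -4203, so x̄ = -4203 / (6·113.5) = -1401/227.

-1401/227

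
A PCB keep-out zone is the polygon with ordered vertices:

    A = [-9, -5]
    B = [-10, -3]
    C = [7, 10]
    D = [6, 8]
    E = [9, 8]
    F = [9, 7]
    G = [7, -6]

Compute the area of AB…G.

Apply the surveyor's formula: 2A = Σ (x_i·y_{i+1} − x_{i+1}·y_i), indices taken mod 7.
Σ = (-23) + (-79) + (-4) + (-24) + (-9) + (-103) + (-89) = -331
Area = |Σ|/2 = 165.5.

165.5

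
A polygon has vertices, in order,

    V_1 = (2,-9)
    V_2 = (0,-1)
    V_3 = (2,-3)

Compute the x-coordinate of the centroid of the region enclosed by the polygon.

Apply Gauss's area formula. First the cross-terms c_i = x_i·y_{i+1} − x_{i+1}·y_i:
  -2, 2, -12  ⇒  2A = -12, A = -6.
Then Σ (x_i + x_{i+1})·c_i = -48, so x̄ = -48 / (6·(-6)) = 4/3.

4/3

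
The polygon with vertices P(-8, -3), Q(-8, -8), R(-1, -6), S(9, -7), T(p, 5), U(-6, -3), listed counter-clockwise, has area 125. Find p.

Write out the shoelace sum; only the two edges meeting at T involve p:
2·Area = [(9·5 − p·(-7)) + (p·(-3) − (-6)·5)] + 135
       = 4·p + 210 = 250
⇒ p = 10.

10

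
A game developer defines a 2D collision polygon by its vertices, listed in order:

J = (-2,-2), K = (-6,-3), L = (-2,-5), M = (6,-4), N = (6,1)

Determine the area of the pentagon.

Apply the shoelace (surveyor's) formula: 2A = Σ (x_i·y_{i+1} − x_{i+1}·y_i), indices taken mod 5.
Σ = (-6) + (24) + (38) + (30) + (-10) = 76
Area = |Σ|/2 = 38.

38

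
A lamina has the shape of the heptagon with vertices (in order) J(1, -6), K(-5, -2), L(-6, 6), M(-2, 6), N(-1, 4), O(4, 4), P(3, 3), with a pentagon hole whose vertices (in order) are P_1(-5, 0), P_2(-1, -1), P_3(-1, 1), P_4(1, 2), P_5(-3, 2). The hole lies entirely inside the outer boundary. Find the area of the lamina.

Outer boundary:
Apply the shoelace formula: 2A = Σ (x_i·y_{i+1} − x_{i+1}·y_i), indices taken mod 7.
J→K: (1)(-2) − (-5)(-6) = -32
K→L: (-5)(6) − (-6)(-2) = -42
L→M: (-6)(6) − (-2)(6) = -24
M→N: (-2)(4) − (-1)(6) = -2
N→O: (-1)(4) − (4)(4) = -20
O→P: (4)(3) − (3)(4) = 0
P→J: (3)(-6) − (1)(3) = -21
Σ = -141
Area = |Σ|/2 = 70.5.
Hole:
Apply the surveyor's formula: 2A = Σ (x_i·y_{i+1} − x_{i+1}·y_i), indices taken mod 5.
Σ = (5) + (-2) + (-3) + (8) + (10) = 18
Area = |Σ|/2 = 9.
Net area = 70.5 − 9 = 61.5.

61.5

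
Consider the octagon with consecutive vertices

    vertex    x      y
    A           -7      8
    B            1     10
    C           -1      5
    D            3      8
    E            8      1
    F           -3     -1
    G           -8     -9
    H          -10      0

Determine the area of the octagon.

Apply the surveyor's formula: 2A = Σ (x_i·y_{i+1} − x_{i+1}·y_i), indices taken mod 8.
Σ = (-78) + (15) + (-23) + (-61) + (-5) + (19) + (-90) + (-80) = -303
Area = |Σ|/2 = 151.5.

151.5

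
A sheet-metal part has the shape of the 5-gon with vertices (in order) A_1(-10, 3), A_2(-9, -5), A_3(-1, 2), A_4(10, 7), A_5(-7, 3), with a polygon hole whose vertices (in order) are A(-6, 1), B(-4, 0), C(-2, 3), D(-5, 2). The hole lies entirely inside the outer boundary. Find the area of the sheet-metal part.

52.5

Outer boundary:
Apply the surveyor's formula: 2A = Σ (x_i·y_{i+1} − x_{i+1}·y_i), indices taken mod 5.
Cross-terms: 77, -23, -27, 79, 9  ⇒  Σ = 115
Area = |Σ|/2 = 57.5.
Hole:
A→B: (-6)(0) − (-4)(1) = 4
B→C: (-4)(3) − (-2)(0) = -12
C→D: (-2)(2) − (-5)(3) = 11
D→A: (-5)(1) − (-6)(2) = 7
Σ = 10
Area = |Σ|/2 = 5.
Net area = 57.5 − 5 = 52.5.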